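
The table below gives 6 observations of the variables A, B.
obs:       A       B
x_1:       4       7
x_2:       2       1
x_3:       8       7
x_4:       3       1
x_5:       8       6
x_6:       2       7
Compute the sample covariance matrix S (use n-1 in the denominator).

Step 1 — column means:
  mean(A) = (4 + 2 + 8 + 3 + 8 + 2) / 6 = 27/6 = 4.5
  mean(B) = (7 + 1 + 7 + 1 + 6 + 7) / 6 = 29/6 = 4.8333

Step 2 — sample covariance S[i,j] = (1/(n-1)) · Σ_k (x_{k,i} - mean_i) · (x_{k,j} - mean_j), with n-1 = 5.
  S[A,A] = ((-0.5)·(-0.5) + (-2.5)·(-2.5) + (3.5)·(3.5) + (-1.5)·(-1.5) + (3.5)·(3.5) + (-2.5)·(-2.5)) / 5 = 39.5/5 = 7.9
  S[A,B] = ((-0.5)·(2.1667) + (-2.5)·(-3.8333) + (3.5)·(2.1667) + (-1.5)·(-3.8333) + (3.5)·(1.1667) + (-2.5)·(2.1667)) / 5 = 20.5/5 = 4.1
  S[B,B] = ((2.1667)·(2.1667) + (-3.8333)·(-3.8333) + (2.1667)·(2.1667) + (-3.8333)·(-3.8333) + (1.1667)·(1.1667) + (2.1667)·(2.1667)) / 5 = 44.8333/5 = 8.9667

S is symmetric (S[j,i] = S[i,j]). Assembling:

S = [[7.9, 4.1],
 [4.1, 8.9667]]


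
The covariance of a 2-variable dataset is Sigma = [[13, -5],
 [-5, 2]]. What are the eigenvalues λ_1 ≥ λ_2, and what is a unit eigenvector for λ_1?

Step 1 — characteristic polynomial of 2×2 Sigma:
  det(Sigma - λI) = λ² - trace · λ + det = 0.
  trace = 13 + 2 = 15, det = 13·2 - (-5)² = 1.
Step 2 — discriminant:
  Δ = trace² - 4·det = 225 - 4 = 221.
Step 3 — eigenvalues:
  λ = (trace ± √Δ)/2 = (15 ± 14.8661)/2,
  λ_1 = 14.933,  λ_2 = 0.067.

Step 4 — unit eigenvector for λ_1: solve (Sigma - λ_1 I)v = 0. First row:
  (13 - 14.933)·v_x + (-5)·v_y = 0, i.e. (-1.933)·v_x + (-5)·v_y = 0,
  so v ∝ (b, λ_1 - a) = (-5, 1.933); multiply by -1 so the first entry is positive: u = (5, -1.933).
  ||u|| = √((5)² + (-1.933)²) = √(28.7366) ≈ 5.3607,
  v_1 = u/||u|| ≈ (0.9327, -0.3606) (||v_1|| = 1).

λ_1 = 14.933,  λ_2 = 0.067;  v_1 ≈ (0.9327, -0.3606)


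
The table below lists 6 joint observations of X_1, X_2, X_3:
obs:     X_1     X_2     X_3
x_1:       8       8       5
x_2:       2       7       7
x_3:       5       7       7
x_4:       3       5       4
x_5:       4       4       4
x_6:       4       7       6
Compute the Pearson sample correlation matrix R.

Step 1 — column means:
  mean(X_1) = (8 + 2 + 5 + 3 + 4 + 4) / 6 = 26/6 = 4.3333
  mean(X_2) = (8 + 7 + 7 + 5 + 4 + 7) / 6 = 38/6 = 6.3333
  mean(X_3) = (5 + 7 + 7 + 4 + 4 + 6) / 6 = 33/6 = 5.5

Step 2 — sample variances and covariances s[i,j] = (1/(n-1)) · Σ_k (x_{k,i} - mean_i) · (x_{k,j} - mean_j), with n-1 = 5:
  s[X_1,X_1] = ((3.6667)·(3.6667) + (-2.3333)·(-2.3333) + (0.6667)·(0.6667) + (-1.3333)·(-1.3333) + (-0.3333)·(-0.3333) + (-0.3333)·(-0.3333)) / 5 = 21.3333/5 = 4.2667
  s[X_1,X_2] = ((3.6667)·(1.6667) + (-2.3333)·(0.6667) + (0.6667)·(0.6667) + (-1.3333)·(-1.3333) + (-0.3333)·(-2.3333) + (-0.3333)·(0.6667)) / 5 = 7.3333/5 = 1.4667
  s[X_1,X_3] = ((3.6667)·(-0.5) + (-2.3333)·(1.5) + (0.6667)·(1.5) + (-1.3333)·(-1.5) + (-0.3333)·(-1.5) + (-0.3333)·(0.5)) / 5 = -2/5 = -0.4
  s[X_2,X_2] = ((1.6667)·(1.6667) + (0.6667)·(0.6667) + (0.6667)·(0.6667) + (-1.3333)·(-1.3333) + (-2.3333)·(-2.3333) + (0.6667)·(0.6667)) / 5 = 11.3333/5 = 2.2667
  s[X_2,X_3] = ((1.6667)·(-0.5) + (0.6667)·(1.5) + (0.6667)·(1.5) + (-1.3333)·(-1.5) + (-2.3333)·(-1.5) + (0.6667)·(0.5)) / 5 = 7/5 = 1.4
  s[X_3,X_3] = ((-0.5)·(-0.5) + (1.5)·(1.5) + (1.5)·(1.5) + (-1.5)·(-1.5) + (-1.5)·(-1.5) + (0.5)·(0.5)) / 5 = 9.5/5 = 1.9
  Sample standard deviations s_i = √(s[i,i]):
  s(X_1) = √(4.2667) = 2.0656
  s(X_2) = √(2.2667) = 1.5055
  s(X_3) = √(1.9) = 1.3784

Step 3 — r_{ij} = s_{ij} / (s_i · s_j):
  r[X_1,X_1] = 1 (diagonal).
  r[X_1,X_2] = 1.4667 / (2.0656 · 1.5055) = 1.4667 / 3.1098 = 0.4716
  r[X_1,X_3] = -0.4 / (2.0656 · 1.3784) = -0.4 / 2.8472 = -0.1405
  r[X_2,X_2] = 1 (diagonal).
  r[X_2,X_3] = 1.4 / (1.5055 · 1.3784) = 1.4 / 2.0753 = 0.6746
  r[X_3,X_3] = 1 (diagonal).

R is symmetric with unit diagonal. Assembling:

R = [[1, 0.4716, -0.1405],
 [0.4716, 1, 0.6746],
 [-0.1405, 0.6746, 1]]


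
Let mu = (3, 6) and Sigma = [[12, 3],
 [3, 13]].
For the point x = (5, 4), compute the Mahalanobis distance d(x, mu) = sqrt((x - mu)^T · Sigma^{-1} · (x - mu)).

Step 1 — centre the observation: (x - mu) = (2, -2).

Step 2 — invert Sigma. det(Sigma) = 12·13 - (3)² = 147.
  Sigma^{-1} = (1/det) · [[d, -b], [-b, a]] = [[0.0884, -0.0204],
 [-0.0204, 0.0816]].

Step 3 — form the quadratic (x - mu)^T · Sigma^{-1} · (x - mu):
  Sigma^{-1} · (x - mu) = (0.2177, -0.2041).
  (x - mu)^T · [Sigma^{-1} · (x - mu)] = (2)·(0.2177) + (-2)·(-0.2041) = 0.8435.

Step 4 — take square root: d = √(0.8435) ≈ 0.9184.

d(x, mu) = √(0.8435) ≈ 0.9184


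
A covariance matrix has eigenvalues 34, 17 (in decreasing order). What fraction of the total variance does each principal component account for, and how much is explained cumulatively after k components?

Step 1 — total variance = trace(Sigma) = Σ λ_i = 34 + 17 = 51.

Step 2 — fraction explained by component i = λ_i / Σ λ:
  PC1: 34/51 = 0.6667
  PC2: 17/51 = 0.3333

Step 3 — cumulative fraction after k components = (λ_1 + ... + λ_k) / Σ λ:
  k = 1: 34/51 = 0.6667
  k = 2: (34 + 17)/51 = 51/51 = 1

Summary (fraction, with percent):

explained: PC1 0.6667 (66.67%), PC2 0.3333 (33.33%);  cumulative: 0.6667, 1


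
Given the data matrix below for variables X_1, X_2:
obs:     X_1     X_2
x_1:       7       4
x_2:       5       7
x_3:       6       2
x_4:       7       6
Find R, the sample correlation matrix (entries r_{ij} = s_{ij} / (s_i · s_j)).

Step 1 — column means:
  mean(X_1) = (7 + 5 + 6 + 7) / 4 = 25/4 = 6.25
  mean(X_2) = (4 + 7 + 2 + 6) / 4 = 19/4 = 4.75

Step 2 — sample variances and covariances s[i,j] = (1/(n-1)) · Σ_k (x_{k,i} - mean_i) · (x_{k,j} - mean_j), with n-1 = 3:
  s[X_1,X_1] = ((0.75)·(0.75) + (-1.25)·(-1.25) + (-0.25)·(-0.25) + (0.75)·(0.75)) / 3 = 2.75/3 = 0.9167
  s[X_1,X_2] = ((0.75)·(-0.75) + (-1.25)·(2.25) + (-0.25)·(-2.75) + (0.75)·(1.25)) / 3 = -1.75/3 = -0.5833
  s[X_2,X_2] = ((-0.75)·(-0.75) + (2.25)·(2.25) + (-2.75)·(-2.75) + (1.25)·(1.25)) / 3 = 14.75/3 = 4.9167
  Sample standard deviations s_i = √(s[i,i]):
  s(X_1) = √(0.9167) = 0.9574
  s(X_2) = √(4.9167) = 2.2174

Step 3 — r_{ij} = s_{ij} / (s_i · s_j):
  r[X_1,X_1] = 1 (diagonal).
  r[X_1,X_2] = -0.5833 / (0.9574 · 2.2174) = -0.5833 / 2.123 = -0.2748
  r[X_2,X_2] = 1 (diagonal).

R is symmetric with unit diagonal. Assembling:

R = [[1, -0.2748],
 [-0.2748, 1]]


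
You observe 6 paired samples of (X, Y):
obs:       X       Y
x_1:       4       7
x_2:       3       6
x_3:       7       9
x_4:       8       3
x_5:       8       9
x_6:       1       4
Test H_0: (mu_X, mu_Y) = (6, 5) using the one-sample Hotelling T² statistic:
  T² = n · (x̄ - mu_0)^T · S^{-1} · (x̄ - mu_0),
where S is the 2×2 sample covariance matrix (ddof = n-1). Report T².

Step 1 — sample mean vector:
  mean(X) = (4 + 3 + 7 + 8 + 8 + 1) / 6 = 31/6 = 5.1667
  mean(Y) = (7 + 6 + 9 + 3 + 9 + 4) / 6 = 38/6 = 6.3333
  x̄ = (5.1667, 6.3333),  deviation x̄ - mu_0 = (5.1667, 6.3333) - (6, 5) = (-0.8333, 1.3333).

Step 2 — sample covariance matrix, S[i,j] = (1/(n-1)) · Σ_k (x_{k,i} - mean_i) · (x_{k,j} - mean_j), divisor n-1 = 5:
  S[X,X] = ((-1.1667)·(-1.1667) + (-2.1667)·(-2.1667) + (1.8333)·(1.8333) + (2.8333)·(2.8333) + (2.8333)·(2.8333) + (-4.1667)·(-4.1667)) / 5 = 42.8333/5 = 8.5667
  S[X,Y] = ((-1.1667)·(0.6667) + (-2.1667)·(-0.3333) + (1.8333)·(2.6667) + (2.8333)·(-3.3333) + (2.8333)·(2.6667) + (-4.1667)·(-2.3333)) / 5 = 12.6667/5 = 2.5333
  S[Y,Y] = ((0.6667)·(0.6667) + (-0.3333)·(-0.3333) + (2.6667)·(2.6667) + (-3.3333)·(-3.3333) + (2.6667)·(2.6667) + (-2.3333)·(-2.3333)) / 5 = 31.3333/5 = 6.2667
  S = [[8.5667, 2.5333],
 [2.5333, 6.2667]].

Step 3 — invert S. det(S) = 8.5667·6.2667 - (2.5333)² = 47.2667.
  S^{-1} = (1/det) · [[d, -b], [-b, a]] = [[0.1326, -0.0536],
 [-0.0536, 0.1812]].

Step 4 — quadratic form (x̄ - mu_0)^T · S^{-1} · (x̄ - mu_0):
  S^{-1} · (x̄ - mu_0) = (-0.1819, 0.2863),
  (x̄ - mu_0)^T · [...] = (-0.8333)·(-0.1819) + (1.3333)·(0.2863) = 0.5334.

Step 5 — scale by n: T² = 6 · 0.5334 = 3.2003.

T² ≈ 3.2003


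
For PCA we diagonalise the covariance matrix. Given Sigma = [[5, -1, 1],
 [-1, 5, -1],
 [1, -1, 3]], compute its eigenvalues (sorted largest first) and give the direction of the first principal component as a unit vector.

Step 1 — characteristic polynomial p(λ) = det(λI - Sigma) = λ³ - tr·λ² + c_1·λ - det, where tr = trace, c_1 = sum of the principal 2×2 minors, det = det(Sigma):
  tr = 5 + 5 + 3 = 13,
  c_1 = (5·5 - (-1)²) + (5·3 - (1)²) + (5·3 - (-1)²) = 24 + 14 + 14 = 52,
  det = 5·(5·3 - (-1)²) - (-1)·((-1)·3 - (-1)·(1)) + (1)·((-1)·(-1) - 5·(1)) = 5·(14) - (-1)·(-2) + (1)·(-4) = 64.
  So p(λ) = λ³ - 13λ² + 52λ - 64.
Step 2 — look for an integer root (rational root theorem: any rational root is an integer divisor of 64). Testing λ = 4:
  p(4) = 64 - 208 + 208 - 64 = 0  ✓
  Dividing out (λ - 4): p(λ) = (λ - 4)(λ² - 9λ + 16).
Step 3 — remaining eigenvalues from the quadratic λ² - 9λ + 16 = 0:
  Δ = 9² - 4·16 = 81 - 64 = 17,  λ = (9 ± √17)/2 = (9 ± 4.1231)/2 ≈ 6.5616 or 2.4384.
  Sorted: λ_1 = 6.5616,  λ_2 = 4,  λ_3 = 2.4384  (check: sum = 13 = tr ✓).

Step 4 — unit eigenvector for λ_1 ≈ 6.5616: v spans the null space of (Sigma - λ_1 I), whose rows are
  r_1 = (-1.5616, -1, 1),  r_2 = (-1, -1.5616, -1),  r_3 = (1, -1, -3.5616).
  v is orthogonal to every row, so take v ∝ r_1 × r_2 = ((-1)·(-1) - (1)·(-1.5616), (1)·(-1) - (-1.5616)·(-1), (-1.5616)·(-1.5616) - (-1)·(-1)) ≈ (2.5616, -2.5616, 1.4384).
  Let u = (2.5616, -2.5616, 1.4384).
  ||u|| = √((2.5616)² + (-2.5616)² + (1.4384)²) = √(15.1922) ≈ 3.8977,  v_1 = u/||u|| ≈ (0.6572, -0.6572, 0.369) (||v_1|| = 1).

λ_1 = 6.5616,  λ_2 = 4,  λ_3 = 2.4384;  v_1 ≈ (0.6572, -0.6572, 0.369)


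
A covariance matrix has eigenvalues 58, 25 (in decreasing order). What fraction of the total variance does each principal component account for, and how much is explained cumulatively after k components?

Step 1 — total variance = trace(Sigma) = Σ λ_i = 58 + 25 = 83.

Step 2 — fraction explained by component i = λ_i / Σ λ:
  PC1: 58/83 = 0.6988
  PC2: 25/83 = 0.3012

Step 3 — cumulative fraction after k components = (λ_1 + ... + λ_k) / Σ λ:
  k = 1: 58/83 = 0.6988
  k = 2: (58 + 25)/83 = 83/83 = 1

Summary (fraction, with percent):

explained: PC1 0.6988 (69.88%), PC2 0.3012 (30.12%);  cumulative: 0.6988, 1


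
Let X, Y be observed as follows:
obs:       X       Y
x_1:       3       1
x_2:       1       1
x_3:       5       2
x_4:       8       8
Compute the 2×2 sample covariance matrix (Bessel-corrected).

Step 1 — column means:
  mean(X) = (3 + 1 + 5 + 8) / 4 = 17/4 = 4.25
  mean(Y) = (1 + 1 + 2 + 8) / 4 = 12/4 = 3

Step 2 — sample covariance S[i,j] = (1/(n-1)) · Σ_k (x_{k,i} - mean_i) · (x_{k,j} - mean_j), with n-1 = 3.
  S[X,X] = ((-1.25)·(-1.25) + (-3.25)·(-3.25) + (0.75)·(0.75) + (3.75)·(3.75)) / 3 = 26.75/3 = 8.9167
  S[X,Y] = ((-1.25)·(-2) + (-3.25)·(-2) + (0.75)·(-1) + (3.75)·(5)) / 3 = 27/3 = 9
  S[Y,Y] = ((-2)·(-2) + (-2)·(-2) + (-1)·(-1) + (5)·(5)) / 3 = 34/3 = 11.3333

S is symmetric (S[j,i] = S[i,j]). Assembling:

S = [[8.9167, 9],
 [9, 11.3333]]


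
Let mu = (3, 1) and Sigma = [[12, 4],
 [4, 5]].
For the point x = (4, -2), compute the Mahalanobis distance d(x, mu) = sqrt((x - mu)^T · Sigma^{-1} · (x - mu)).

Step 1 — centre the observation: (x - mu) = (1, -3).

Step 2 — invert Sigma. det(Sigma) = 12·5 - (4)² = 44.
  Sigma^{-1} = (1/det) · [[d, -b], [-b, a]] = [[0.1136, -0.0909],
 [-0.0909, 0.2727]].

Step 3 — form the quadratic (x - mu)^T · Sigma^{-1} · (x - mu):
  Sigma^{-1} · (x - mu) = (0.3864, -0.9091).
  (x - mu)^T · [Sigma^{-1} · (x - mu)] = (1)·(0.3864) + (-3)·(-0.9091) = 3.1136.

Step 4 — take square root: d = √(3.1136) ≈ 1.7645.

d(x, mu) = √(3.1136) ≈ 1.7645


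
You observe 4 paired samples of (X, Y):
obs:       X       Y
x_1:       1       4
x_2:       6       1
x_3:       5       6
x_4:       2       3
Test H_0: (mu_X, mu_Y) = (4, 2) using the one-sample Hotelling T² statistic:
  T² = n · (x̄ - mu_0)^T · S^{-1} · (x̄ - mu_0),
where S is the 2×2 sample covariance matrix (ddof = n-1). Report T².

Step 1 — sample mean vector:
  mean(X) = (1 + 6 + 5 + 2) / 4 = 14/4 = 3.5
  mean(Y) = (4 + 1 + 6 + 3) / 4 = 14/4 = 3.5
  x̄ = (3.5, 3.5),  deviation x̄ - mu_0 = (3.5, 3.5) - (4, 2) = (-0.5, 1.5).

Step 2 — sample covariance matrix, S[i,j] = (1/(n-1)) · Σ_k (x_{k,i} - mean_i) · (x_{k,j} - mean_j), divisor n-1 = 3:
  S[X,X] = ((-2.5)·(-2.5) + (2.5)·(2.5) + (1.5)·(1.5) + (-1.5)·(-1.5)) / 3 = 17/3 = 5.6667
  S[X,Y] = ((-2.5)·(0.5) + (2.5)·(-2.5) + (1.5)·(2.5) + (-1.5)·(-0.5)) / 3 = -3/3 = -1
  S[Y,Y] = ((0.5)·(0.5) + (-2.5)·(-2.5) + (2.5)·(2.5) + (-0.5)·(-0.5)) / 3 = 13/3 = 4.3333
  S = [[5.6667, -1],
 [-1, 4.3333]].

Step 3 — invert S. det(S) = 5.6667·4.3333 - (-1)² = 23.5556.
  S^{-1} = (1/det) · [[d, -b], [-b, a]] = [[0.184, 0.0425],
 [0.0425, 0.2406]].

Step 4 — quadratic form (x̄ - mu_0)^T · S^{-1} · (x̄ - mu_0):
  S^{-1} · (x̄ - mu_0) = (-0.0283, 0.3396),
  (x̄ - mu_0)^T · [...] = (-0.5)·(-0.0283) + (1.5)·(0.3396) = 0.5236.

Step 5 — scale by n: T² = 4 · 0.5236 = 2.0943.

T² ≈ 2.0943


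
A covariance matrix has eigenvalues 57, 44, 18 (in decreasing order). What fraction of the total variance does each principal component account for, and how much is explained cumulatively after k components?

Step 1 — total variance = trace(Sigma) = Σ λ_i = 57 + 44 + 18 = 119.

Step 2 — fraction explained by component i = λ_i / Σ λ:
  PC1: 57/119 = 0.479
  PC2: 44/119 = 0.3697
  PC3: 18/119 = 0.1513

Step 3 — cumulative fraction after k components = (λ_1 + ... + λ_k) / Σ λ:
  k = 1: 57/119 = 0.479
  k = 2: (57 + 44)/119 = 101/119 = 0.8487
  k = 3: (57 + 44 + 18)/119 = 119/119 = 1

Summary (fraction, with percent):

explained: PC1 0.479 (47.9%), PC2 0.3697 (36.97%), PC3 0.1513 (15.13%);  cumulative: 0.479, 0.8487, 1


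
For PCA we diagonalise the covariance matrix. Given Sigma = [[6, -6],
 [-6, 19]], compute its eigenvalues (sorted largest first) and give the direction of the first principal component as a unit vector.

Step 1 — characteristic polynomial of 2×2 Sigma:
  det(Sigma - λI) = λ² - trace · λ + det = 0.
  trace = 6 + 19 = 25, det = 6·19 - (-6)² = 78.
Step 2 — discriminant:
  Δ = trace² - 4·det = 625 - 312 = 313.
Step 3 — eigenvalues:
  λ = (trace ± √Δ)/2 = (25 ± 17.6918)/2,
  λ_1 = 21.3459,  λ_2 = 3.6541.

Step 4 — unit eigenvector for λ_1: solve (Sigma - λ_1 I)v = 0. First row:
  (6 - 21.3459)·v_x + (-6)·v_y = 0, i.e. (-15.3459)·v_x + (-6)·v_y = 0,
  so v ∝ (b, λ_1 - a) = (-6, 15.3459); multiply by -1 so the first entry is positive: u = (6, -15.3459).
  ||u|| = √((6)² + (-15.3459)²) = √(271.4967) ≈ 16.4772,
  v_1 = u/||u|| ≈ (0.3641, -0.9313) (||v_1|| = 1).

λ_1 = 21.3459,  λ_2 = 3.6541;  v_1 ≈ (0.3641, -0.9313)


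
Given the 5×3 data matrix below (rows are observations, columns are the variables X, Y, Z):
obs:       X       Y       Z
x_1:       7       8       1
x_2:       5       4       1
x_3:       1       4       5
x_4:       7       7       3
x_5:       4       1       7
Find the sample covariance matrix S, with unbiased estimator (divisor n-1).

Step 1 — column means:
  mean(X) = (7 + 5 + 1 + 7 + 4) / 5 = 24/5 = 4.8
  mean(Y) = (8 + 4 + 4 + 7 + 1) / 5 = 24/5 = 4.8
  mean(Z) = (1 + 1 + 5 + 3 + 7) / 5 = 17/5 = 3.4

Step 2 — sample covariance S[i,j] = (1/(n-1)) · Σ_k (x_{k,i} - mean_i) · (x_{k,j} - mean_j), with n-1 = 4.
  S[X,X] = ((2.2)·(2.2) + (0.2)·(0.2) + (-3.8)·(-3.8) + (2.2)·(2.2) + (-0.8)·(-0.8)) / 4 = 24.8/4 = 6.2
  S[X,Y] = ((2.2)·(3.2) + (0.2)·(-0.8) + (-3.8)·(-0.8) + (2.2)·(2.2) + (-0.8)·(-3.8)) / 4 = 17.8/4 = 4.45
  S[X,Z] = ((2.2)·(-2.4) + (0.2)·(-2.4) + (-3.8)·(1.6) + (2.2)·(-0.4) + (-0.8)·(3.6)) / 4 = -15.6/4 = -3.9
  S[Y,Y] = ((3.2)·(3.2) + (-0.8)·(-0.8) + (-0.8)·(-0.8) + (2.2)·(2.2) + (-3.8)·(-3.8)) / 4 = 30.8/4 = 7.7
  S[Y,Z] = ((3.2)·(-2.4) + (-0.8)·(-2.4) + (-0.8)·(1.6) + (2.2)·(-0.4) + (-3.8)·(3.6)) / 4 = -21.6/4 = -5.4
  S[Z,Z] = ((-2.4)·(-2.4) + (-2.4)·(-2.4) + (1.6)·(1.6) + (-0.4)·(-0.4) + (3.6)·(3.6)) / 4 = 27.2/4 = 6.8

S is symmetric (S[j,i] = S[i,j]). Assembling:

S = [[6.2, 4.45, -3.9],
 [4.45, 7.7, -5.4],
 [-3.9, -5.4, 6.8]]


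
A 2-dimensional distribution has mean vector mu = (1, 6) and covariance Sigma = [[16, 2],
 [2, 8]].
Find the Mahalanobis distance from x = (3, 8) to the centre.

Step 1 — centre the observation: (x - mu) = (2, 2).

Step 2 — invert Sigma. det(Sigma) = 16·8 - (2)² = 124.
  Sigma^{-1} = (1/det) · [[d, -b], [-b, a]] = [[0.0645, -0.0161],
 [-0.0161, 0.129]].

Step 3 — form the quadratic (x - mu)^T · Sigma^{-1} · (x - mu):
  Sigma^{-1} · (x - mu) = (0.0968, 0.2258).
  (x - mu)^T · [Sigma^{-1} · (x - mu)] = (2)·(0.0968) + (2)·(0.2258) = 0.6452.

Step 4 — take square root: d = √(0.6452) ≈ 0.8032.

d(x, mu) = √(0.6452) ≈ 0.8032


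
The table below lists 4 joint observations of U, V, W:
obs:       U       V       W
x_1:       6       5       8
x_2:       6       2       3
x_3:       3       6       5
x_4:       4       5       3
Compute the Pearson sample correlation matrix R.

Step 1 — column means:
  mean(U) = (6 + 6 + 3 + 4) / 4 = 19/4 = 4.75
  mean(V) = (5 + 2 + 6 + 5) / 4 = 18/4 = 4.5
  mean(W) = (8 + 3 + 5 + 3) / 4 = 19/4 = 4.75

Step 2 — sample variances and covariances s[i,j] = (1/(n-1)) · Σ_k (x_{k,i} - mean_i) · (x_{k,j} - mean_j), with n-1 = 3:
  s[U,U] = ((1.25)·(1.25) + (1.25)·(1.25) + (-1.75)·(-1.75) + (-0.75)·(-0.75)) / 3 = 6.75/3 = 2.25
  s[U,V] = ((1.25)·(0.5) + (1.25)·(-2.5) + (-1.75)·(1.5) + (-0.75)·(0.5)) / 3 = -5.5/3 = -1.8333
  s[U,W] = ((1.25)·(3.25) + (1.25)·(-1.75) + (-1.75)·(0.25) + (-0.75)·(-1.75)) / 3 = 2.75/3 = 0.9167
  s[V,V] = ((0.5)·(0.5) + (-2.5)·(-2.5) + (1.5)·(1.5) + (0.5)·(0.5)) / 3 = 9/3 = 3
  s[V,W] = ((0.5)·(3.25) + (-2.5)·(-1.75) + (1.5)·(0.25) + (0.5)·(-1.75)) / 3 = 5.5/3 = 1.8333
  s[W,W] = ((3.25)·(3.25) + (-1.75)·(-1.75) + (0.25)·(0.25) + (-1.75)·(-1.75)) / 3 = 16.75/3 = 5.5833
  Sample standard deviations s_i = √(s[i,i]):
  s(U) = √(2.25) = 1.5
  s(V) = √(3) = 1.7321
  s(W) = √(5.5833) = 2.3629

Step 3 — r_{ij} = s_{ij} / (s_i · s_j):
  r[U,U] = 1 (diagonal).
  r[U,V] = -1.8333 / (1.5 · 1.7321) = -1.8333 / 2.5981 = -0.7057
  r[U,W] = 0.9167 / (1.5 · 2.3629) = 0.9167 / 3.5444 = 0.2586
  r[V,V] = 1 (diagonal).
  r[V,W] = 1.8333 / (1.7321 · 2.3629) = 1.8333 / 4.0927 = 0.448
  r[W,W] = 1 (diagonal).

R is symmetric with unit diagonal. Assembling:

R = [[1, -0.7057, 0.2586],
 [-0.7057, 1, 0.448],
 [0.2586, 0.448, 1]]


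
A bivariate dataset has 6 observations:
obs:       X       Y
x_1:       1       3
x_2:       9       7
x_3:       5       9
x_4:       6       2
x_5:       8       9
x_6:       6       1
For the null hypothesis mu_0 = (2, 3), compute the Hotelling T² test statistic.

Step 1 — sample mean vector:
  mean(X) = (1 + 9 + 5 + 6 + 8 + 6) / 6 = 35/6 = 5.8333
  mean(Y) = (3 + 7 + 9 + 2 + 9 + 1) / 6 = 31/6 = 5.1667
  x̄ = (5.8333, 5.1667),  deviation x̄ - mu_0 = (5.8333, 5.1667) - (2, 3) = (3.8333, 2.1667).

Step 2 — sample covariance matrix, S[i,j] = (1/(n-1)) · Σ_k (x_{k,i} - mean_i) · (x_{k,j} - mean_j), divisor n-1 = 5:
  S[X,X] = ((-4.8333)·(-4.8333) + (3.1667)·(3.1667) + (-0.8333)·(-0.8333) + (0.1667)·(0.1667) + (2.1667)·(2.1667) + (0.1667)·(0.1667)) / 5 = 38.8333/5 = 7.7667
  S[X,Y] = ((-4.8333)·(-2.1667) + (3.1667)·(1.8333) + (-0.8333)·(3.8333) + (0.1667)·(-3.1667) + (2.1667)·(3.8333) + (0.1667)·(-4.1667)) / 5 = 20.1667/5 = 4.0333
  S[Y,Y] = ((-2.1667)·(-2.1667) + (1.8333)·(1.8333) + (3.8333)·(3.8333) + (-3.1667)·(-3.1667) + (3.8333)·(3.8333) + (-4.1667)·(-4.1667)) / 5 = 64.8333/5 = 12.9667
  S = [[7.7667, 4.0333],
 [4.0333, 12.9667]].

Step 3 — invert S. det(S) = 7.7667·12.9667 - (4.0333)² = 84.44.
  S^{-1} = (1/det) · [[d, -b], [-b, a]] = [[0.1536, -0.0478],
 [-0.0478, 0.092]].

Step 4 — quadratic form (x̄ - mu_0)^T · S^{-1} · (x̄ - mu_0):
  S^{-1} · (x̄ - mu_0) = (0.4852, 0.0162),
  (x̄ - mu_0)^T · [...] = (3.8333)·(0.4852) + (2.1667)·(0.0162) = 1.8948.

Step 5 — scale by n: T² = 6 · 1.8948 = 11.369.

T² ≈ 11.369


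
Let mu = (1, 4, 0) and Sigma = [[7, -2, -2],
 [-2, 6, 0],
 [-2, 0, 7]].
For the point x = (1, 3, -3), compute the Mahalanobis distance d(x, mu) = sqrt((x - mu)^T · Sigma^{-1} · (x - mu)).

Step 1 — centre the observation: (x - mu) = (0, -1, -3).

Step 2 — invert Sigma (cofactor / det for 3×3, or solve directly):
  Sigma^{-1} = [[0.1736, 0.0579, 0.0496],
 [0.0579, 0.186, 0.0165],
 [0.0496, 0.0165, 0.157]].

Step 3 — form the quadratic (x - mu)^T · Sigma^{-1} · (x - mu):
  Sigma^{-1} · (x - mu) = (-0.2066, -0.2355, -0.4876).
  (x - mu)^T · [Sigma^{-1} · (x - mu)] = (0)·(-0.2066) + (-1)·(-0.2355) + (-3)·(-0.4876) = 1.6983.

Step 4 — take square root: d = √(1.6983) ≈ 1.3032.

d(x, mu) = √(1.6983) ≈ 1.3032


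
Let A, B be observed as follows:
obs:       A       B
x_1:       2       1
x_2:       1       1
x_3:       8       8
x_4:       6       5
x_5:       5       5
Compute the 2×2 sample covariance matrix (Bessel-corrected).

Step 1 — column means:
  mean(A) = (2 + 1 + 8 + 6 + 5) / 5 = 22/5 = 4.4
  mean(B) = (1 + 1 + 8 + 5 + 5) / 5 = 20/5 = 4

Step 2 — sample covariance S[i,j] = (1/(n-1)) · Σ_k (x_{k,i} - mean_i) · (x_{k,j} - mean_j), with n-1 = 4.
  S[A,A] = ((-2.4)·(-2.4) + (-3.4)·(-3.4) + (3.6)·(3.6) + (1.6)·(1.6) + (0.6)·(0.6)) / 4 = 33.2/4 = 8.3
  S[A,B] = ((-2.4)·(-3) + (-3.4)·(-3) + (3.6)·(4) + (1.6)·(1) + (0.6)·(1)) / 4 = 34/4 = 8.5
  S[B,B] = ((-3)·(-3) + (-3)·(-3) + (4)·(4) + (1)·(1) + (1)·(1)) / 4 = 36/4 = 9

S is symmetric (S[j,i] = S[i,j]). Assembling:

S = [[8.3, 8.5],
 [8.5, 9]]


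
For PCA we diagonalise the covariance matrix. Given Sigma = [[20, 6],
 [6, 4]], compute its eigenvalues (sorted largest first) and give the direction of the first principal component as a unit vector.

Step 1 — characteristic polynomial of 2×2 Sigma:
  det(Sigma - λI) = λ² - trace · λ + det = 0.
  trace = 20 + 4 = 24, det = 20·4 - (6)² = 44.
Step 2 — discriminant:
  Δ = trace² - 4·det = 576 - 176 = 400.
Step 3 — eigenvalues:
  λ = (trace ± √Δ)/2 = (24 ± 20)/2,
  λ_1 = 22,  λ_2 = 2.

Step 4 — unit eigenvector for λ_1: solve (Sigma - λ_1 I)v = 0. First row:
  (20 - 22)·v_x + (6)·v_y = 0, i.e. (-2)·v_x + (6)·v_y = 0,
  so v ∝ (b, λ_1 - a) = (6, 2) = u.
  ||u|| = √((6)² + (2)²) = √(40) ≈ 6.3246,
  v_1 = u/||u|| ≈ (0.9487, 0.3162) (||v_1|| = 1).

λ_1 = 22,  λ_2 = 2;  v_1 ≈ (0.9487, 0.3162)


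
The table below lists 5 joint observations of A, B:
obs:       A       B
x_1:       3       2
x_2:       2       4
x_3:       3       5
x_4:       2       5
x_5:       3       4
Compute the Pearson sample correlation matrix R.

Step 1 — column means:
  mean(A) = (3 + 2 + 3 + 2 + 3) / 5 = 13/5 = 2.6
  mean(B) = (2 + 4 + 5 + 5 + 4) / 5 = 20/5 = 4

Step 2 — sample variances and covariances s[i,j] = (1/(n-1)) · Σ_k (x_{k,i} - mean_i) · (x_{k,j} - mean_j), with n-1 = 4:
  s[A,A] = ((0.4)·(0.4) + (-0.6)·(-0.6) + (0.4)·(0.4) + (-0.6)·(-0.6) + (0.4)·(0.4)) / 4 = 1.2/4 = 0.3
  s[A,B] = ((0.4)·(-2) + (-0.6)·(0) + (0.4)·(1) + (-0.6)·(1) + (0.4)·(0)) / 4 = -1/4 = -0.25
  s[B,B] = ((-2)·(-2) + (0)·(0) + (1)·(1) + (1)·(1) + (0)·(0)) / 4 = 6/4 = 1.5
  Sample standard deviations s_i = √(s[i,i]):
  s(A) = √(0.3) = 0.5477
  s(B) = √(1.5) = 1.2247

Step 3 — r_{ij} = s_{ij} / (s_i · s_j):
  r[A,A] = 1 (diagonal).
  r[A,B] = -0.25 / (0.5477 · 1.2247) = -0.25 / 0.6708 = -0.3727
  r[B,B] = 1 (diagonal).

R is symmetric with unit diagonal. Assembling:

R = [[1, -0.3727],
 [-0.3727, 1]]


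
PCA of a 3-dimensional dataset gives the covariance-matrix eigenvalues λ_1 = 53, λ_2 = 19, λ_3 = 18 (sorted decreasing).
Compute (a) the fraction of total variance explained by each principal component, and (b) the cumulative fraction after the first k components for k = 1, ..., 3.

Step 1 — total variance = trace(Sigma) = Σ λ_i = 53 + 19 + 18 = 90.

Step 2 — fraction explained by component i = λ_i / Σ λ:
  PC1: 53/90 = 0.5889
  PC2: 19/90 = 0.2111
  PC3: 18/90 = 0.2

Step 3 — cumulative fraction after k components = (λ_1 + ... + λ_k) / Σ λ:
  k = 1: 53/90 = 0.5889
  k = 2: (53 + 19)/90 = 72/90 = 0.8
  k = 3: (53 + 19 + 18)/90 = 90/90 = 1

Summary (fraction, with percent):

explained: PC1 0.5889 (58.89%), PC2 0.2111 (21.11%), PC3 0.2 (20%);  cumulative: 0.5889, 0.8, 1


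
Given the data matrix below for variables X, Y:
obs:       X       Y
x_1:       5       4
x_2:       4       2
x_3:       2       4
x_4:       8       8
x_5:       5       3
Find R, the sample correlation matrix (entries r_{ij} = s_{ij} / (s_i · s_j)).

Step 1 — column means:
  mean(X) = (5 + 4 + 2 + 8 + 5) / 5 = 24/5 = 4.8
  mean(Y) = (4 + 2 + 4 + 8 + 3) / 5 = 21/5 = 4.2

Step 2 — sample variances and covariances s[i,j] = (1/(n-1)) · Σ_k (x_{k,i} - mean_i) · (x_{k,j} - mean_j), with n-1 = 4:
  s[X,X] = ((0.2)·(0.2) + (-0.8)·(-0.8) + (-2.8)·(-2.8) + (3.2)·(3.2) + (0.2)·(0.2)) / 4 = 18.8/4 = 4.7
  s[X,Y] = ((0.2)·(-0.2) + (-0.8)·(-2.2) + (-2.8)·(-0.2) + (3.2)·(3.8) + (0.2)·(-1.2)) / 4 = 14.2/4 = 3.55
  s[Y,Y] = ((-0.2)·(-0.2) + (-2.2)·(-2.2) + (-0.2)·(-0.2) + (3.8)·(3.8) + (-1.2)·(-1.2)) / 4 = 20.8/4 = 5.2
  Sample standard deviations s_i = √(s[i,i]):
  s(X) = √(4.7) = 2.1679
  s(Y) = √(5.2) = 2.2804

Step 3 — r_{ij} = s_{ij} / (s_i · s_j):
  r[X,X] = 1 (diagonal).
  r[X,Y] = 3.55 / (2.1679 · 2.2804) = 3.55 / 4.9437 = 0.7181
  r[Y,Y] = 1 (diagonal).

R is symmetric with unit diagonal. Assembling:

R = [[1, 0.7181],
 [0.7181, 1]]


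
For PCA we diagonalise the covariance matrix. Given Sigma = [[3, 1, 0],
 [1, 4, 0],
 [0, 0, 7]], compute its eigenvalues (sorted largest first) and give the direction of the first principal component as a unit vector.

Step 1 — characteristic polynomial p(λ) = det(λI - Sigma) = λ³ - tr·λ² + c_1·λ - det, where tr = trace, c_1 = sum of the principal 2×2 minors, det = det(Sigma):
  tr = 3 + 4 + 7 = 14,
  c_1 = (3·4 - (1)²) + (3·7 - (0)²) + (4·7 - (0)²) = 11 + 21 + 28 = 60,
  det = 3·(4·7 - (0)²) - (1)·((1)·7 - (0)·(0)) + (0)·((1)·(0) - 4·(0)) = 3·(28) - (1)·(7) + (0)·(0) = 77.
  So p(λ) = λ³ - 14λ² + 60λ - 77.
Step 2 — look for an integer root (rational root theorem: any rational root is an integer divisor of 77). Testing λ = 7:
  p(7) = 343 - 686 + 420 - 77 = 0  ✓
  Dividing out (λ - 7): p(λ) = (λ - 7)(λ² - 7λ + 11).
Step 3 — remaining eigenvalues from the quadratic λ² - 7λ + 11 = 0:
  Δ = 7² - 4·11 = 49 - 44 = 5,  λ = (7 ± √5)/2 = (7 ± 2.2361)/2 ≈ 4.618 or 2.382.
  Sorted: λ_1 = 7,  λ_2 = 4.618,  λ_3 = 2.382  (check: sum = 14 = tr ✓).

Step 4 — unit eigenvector for λ_1 = 7: v spans the null space of (Sigma - λ_1 I), whose rows are
  r_1 = (-4, 1, 0),  r_2 = (1, -3, 0),  r_3 = (0, 0, 0).
  v is orthogonal to every row, so take v ∝ r_1 × r_2 = ((1)·(0) - (0)·(-3), (0)·(1) - (-4)·(0), (-4)·(-3) - (1)·(1)) = (0, 0, 11).
  Rescale (divide by 11): u = (0, 0, 1).
  ||u|| = √((0)² + (0)² + (1)²) = √(1) = 1,  v_1 = u/||u|| ≈ (0, 0, 1) (||v_1|| = 1).

λ_1 = 7,  λ_2 = 4.618,  λ_3 = 2.382;  v_1 ≈ (0, 0, 1)


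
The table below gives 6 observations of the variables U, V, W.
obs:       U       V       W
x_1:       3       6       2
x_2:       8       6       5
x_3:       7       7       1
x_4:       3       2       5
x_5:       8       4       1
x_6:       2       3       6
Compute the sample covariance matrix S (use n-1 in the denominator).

Step 1 — column means:
  mean(U) = (3 + 8 + 7 + 3 + 8 + 2) / 6 = 31/6 = 5.1667
  mean(V) = (6 + 6 + 7 + 2 + 4 + 3) / 6 = 28/6 = 4.6667
  mean(W) = (2 + 5 + 1 + 5 + 1 + 6) / 6 = 20/6 = 3.3333

Step 2 — sample covariance S[i,j] = (1/(n-1)) · Σ_k (x_{k,i} - mean_i) · (x_{k,j} - mean_j), with n-1 = 5.
  S[U,U] = ((-2.1667)·(-2.1667) + (2.8333)·(2.8333) + (1.8333)·(1.8333) + (-2.1667)·(-2.1667) + (2.8333)·(2.8333) + (-3.1667)·(-3.1667)) / 5 = 38.8333/5 = 7.7667
  S[U,V] = ((-2.1667)·(1.3333) + (2.8333)·(1.3333) + (1.8333)·(2.3333) + (-2.1667)·(-2.6667) + (2.8333)·(-0.6667) + (-3.1667)·(-1.6667)) / 5 = 14.3333/5 = 2.8667
  S[U,W] = ((-2.1667)·(-1.3333) + (2.8333)·(1.6667) + (1.8333)·(-2.3333) + (-2.1667)·(1.6667) + (2.8333)·(-2.3333) + (-3.1667)·(2.6667)) / 5 = -15.3333/5 = -3.0667
  S[V,V] = ((1.3333)·(1.3333) + (1.3333)·(1.3333) + (2.3333)·(2.3333) + (-2.6667)·(-2.6667) + (-0.6667)·(-0.6667) + (-1.6667)·(-1.6667)) / 5 = 19.3333/5 = 3.8667
  S[V,W] = ((1.3333)·(-1.3333) + (1.3333)·(1.6667) + (2.3333)·(-2.3333) + (-2.6667)·(1.6667) + (-0.6667)·(-2.3333) + (-1.6667)·(2.6667)) / 5 = -12.3333/5 = -2.4667
  S[W,W] = ((-1.3333)·(-1.3333) + (1.6667)·(1.6667) + (-2.3333)·(-2.3333) + (1.6667)·(1.6667) + (-2.3333)·(-2.3333) + (2.6667)·(2.6667)) / 5 = 25.3333/5 = 5.0667

S is symmetric (S[j,i] = S[i,j]). Assembling:

S = [[7.7667, 2.8667, -3.0667],
 [2.8667, 3.8667, -2.4667],
 [-3.0667, -2.4667, 5.0667]]


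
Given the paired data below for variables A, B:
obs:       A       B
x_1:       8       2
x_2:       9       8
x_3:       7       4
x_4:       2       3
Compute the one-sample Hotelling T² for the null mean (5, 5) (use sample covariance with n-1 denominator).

Step 1 — sample mean vector:
  mean(A) = (8 + 9 + 7 + 2) / 4 = 26/4 = 6.5
  mean(B) = (2 + 8 + 4 + 3) / 4 = 17/4 = 4.25
  x̄ = (6.5, 4.25),  deviation x̄ - mu_0 = (6.5, 4.25) - (5, 5) = (1.5, -0.75).

Step 2 — sample covariance matrix, S[i,j] = (1/(n-1)) · Σ_k (x_{k,i} - mean_i) · (x_{k,j} - mean_j), divisor n-1 = 3:
  S[A,A] = ((1.5)·(1.5) + (2.5)·(2.5) + (0.5)·(0.5) + (-4.5)·(-4.5)) / 3 = 29/3 = 9.6667
  S[A,B] = ((1.5)·(-2.25) + (2.5)·(3.75) + (0.5)·(-0.25) + (-4.5)·(-1.25)) / 3 = 11.5/3 = 3.8333
  S[B,B] = ((-2.25)·(-2.25) + (3.75)·(3.75) + (-0.25)·(-0.25) + (-1.25)·(-1.25)) / 3 = 20.75/3 = 6.9167
  S = [[9.6667, 3.8333],
 [3.8333, 6.9167]].

Step 3 — invert S. det(S) = 9.6667·6.9167 - (3.8333)² = 52.1667.
  S^{-1} = (1/det) · [[d, -b], [-b, a]] = [[0.1326, -0.0735],
 [-0.0735, 0.1853]].

Step 4 — quadratic form (x̄ - mu_0)^T · S^{-1} · (x̄ - mu_0):
  S^{-1} · (x̄ - mu_0) = (0.254, -0.2492),
  (x̄ - mu_0)^T · [...] = (1.5)·(0.254) + (-0.75)·(-0.2492) = 0.5679.

Step 5 — scale by n: T² = 4 · 0.5679 = 2.2716.

T² ≈ 2.2716


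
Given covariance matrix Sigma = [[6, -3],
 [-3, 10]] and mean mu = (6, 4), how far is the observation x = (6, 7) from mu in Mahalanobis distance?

Step 1 — centre the observation: (x - mu) = (0, 3).

Step 2 — invert Sigma. det(Sigma) = 6·10 - (-3)² = 51.
  Sigma^{-1} = (1/det) · [[d, -b], [-b, a]] = [[0.1961, 0.0588],
 [0.0588, 0.1176]].

Step 3 — form the quadratic (x - mu)^T · Sigma^{-1} · (x - mu):
  Sigma^{-1} · (x - mu) = (0.1765, 0.3529).
  (x - mu)^T · [Sigma^{-1} · (x - mu)] = (0)·(0.1765) + (3)·(0.3529) = 1.0588.

Step 4 — take square root: d = √(1.0588) ≈ 1.029.

d(x, mu) = √(1.0588) ≈ 1.029


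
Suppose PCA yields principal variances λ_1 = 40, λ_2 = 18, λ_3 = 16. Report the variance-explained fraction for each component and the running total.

Step 1 — total variance = trace(Sigma) = Σ λ_i = 40 + 18 + 16 = 74.

Step 2 — fraction explained by component i = λ_i / Σ λ:
  PC1: 40/74 = 0.5405
  PC2: 18/74 = 0.2432
  PC3: 16/74 = 0.2162

Step 3 — cumulative fraction after k components = (λ_1 + ... + λ_k) / Σ λ:
  k = 1: 40/74 = 0.5405
  k = 2: (40 + 18)/74 = 58/74 = 0.7838
  k = 3: (40 + 18 + 16)/74 = 74/74 = 1

Summary (fraction, with percent):

explained: PC1 0.5405 (54.05%), PC2 0.2432 (24.32%), PC3 0.2162 (21.62%);  cumulative: 0.5405, 0.7838, 1


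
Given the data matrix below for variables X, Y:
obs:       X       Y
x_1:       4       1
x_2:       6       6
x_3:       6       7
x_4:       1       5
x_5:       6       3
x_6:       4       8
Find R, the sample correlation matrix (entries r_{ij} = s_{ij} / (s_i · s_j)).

Step 1 — column means:
  mean(X) = (4 + 6 + 6 + 1 + 6 + 4) / 6 = 27/6 = 4.5
  mean(Y) = (1 + 6 + 7 + 5 + 3 + 8) / 6 = 30/6 = 5

Step 2 — sample variances and covariances s[i,j] = (1/(n-1)) · Σ_k (x_{k,i} - mean_i) · (x_{k,j} - mean_j), with n-1 = 5:
  s[X,X] = ((-0.5)·(-0.5) + (1.5)·(1.5) + (1.5)·(1.5) + (-3.5)·(-3.5) + (1.5)·(1.5) + (-0.5)·(-0.5)) / 5 = 19.5/5 = 3.9
  s[X,Y] = ((-0.5)·(-4) + (1.5)·(1) + (1.5)·(2) + (-3.5)·(0) + (1.5)·(-2) + (-0.5)·(3)) / 5 = 2/5 = 0.4
  s[Y,Y] = ((-4)·(-4) + (1)·(1) + (2)·(2) + (0)·(0) + (-2)·(-2) + (3)·(3)) / 5 = 34/5 = 6.8
  Sample standard deviations s_i = √(s[i,i]):
  s(X) = √(3.9) = 1.9748
  s(Y) = √(6.8) = 2.6077

Step 3 — r_{ij} = s_{ij} / (s_i · s_j):
  r[X,X] = 1 (diagonal).
  r[X,Y] = 0.4 / (1.9748 · 2.6077) = 0.4 / 5.1498 = 0.0777
  r[Y,Y] = 1 (diagonal).

R is symmetric with unit diagonal. Assembling:

R = [[1, 0.0777],
 [0.0777, 1]]


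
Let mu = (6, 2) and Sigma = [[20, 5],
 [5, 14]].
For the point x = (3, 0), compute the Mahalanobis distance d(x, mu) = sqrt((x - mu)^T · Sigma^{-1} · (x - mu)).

Step 1 — centre the observation: (x - mu) = (-3, -2).

Step 2 — invert Sigma. det(Sigma) = 20·14 - (5)² = 255.
  Sigma^{-1} = (1/det) · [[d, -b], [-b, a]] = [[0.0549, -0.0196],
 [-0.0196, 0.0784]].

Step 3 — form the quadratic (x - mu)^T · Sigma^{-1} · (x - mu):
  Sigma^{-1} · (x - mu) = (-0.1255, -0.098).
  (x - mu)^T · [Sigma^{-1} · (x - mu)] = (-3)·(-0.1255) + (-2)·(-0.098) = 0.5725.

Step 4 — take square root: d = √(0.5725) ≈ 0.7567.

d(x, mu) = √(0.5725) ≈ 0.7567


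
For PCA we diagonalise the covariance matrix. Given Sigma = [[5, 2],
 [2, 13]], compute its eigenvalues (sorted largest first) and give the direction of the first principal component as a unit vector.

Step 1 — characteristic polynomial of 2×2 Sigma:
  det(Sigma - λI) = λ² - trace · λ + det = 0.
  trace = 5 + 13 = 18, det = 5·13 - (2)² = 61.
Step 2 — discriminant:
  Δ = trace² - 4·det = 324 - 244 = 80.
Step 3 — eigenvalues:
  λ = (trace ± √Δ)/2 = (18 ± 8.9443)/2,
  λ_1 = 13.4721,  λ_2 = 4.5279.

Step 4 — unit eigenvector for λ_1: solve (Sigma - λ_1 I)v = 0. First row:
  (5 - 13.4721)·v_x + (2)·v_y = 0, i.e. (-8.4721)·v_x + (2)·v_y = 0,
  so v ∝ (b, λ_1 - a) = (2, 8.4721) = u.
  ||u|| = √((2)² + (8.4721)²) = √(75.7771) ≈ 8.705,
  v_1 = u/||u|| ≈ (0.2298, 0.9732) (||v_1|| = 1).

λ_1 = 13.4721,  λ_2 = 4.5279;  v_1 ≈ (0.2298, 0.9732)


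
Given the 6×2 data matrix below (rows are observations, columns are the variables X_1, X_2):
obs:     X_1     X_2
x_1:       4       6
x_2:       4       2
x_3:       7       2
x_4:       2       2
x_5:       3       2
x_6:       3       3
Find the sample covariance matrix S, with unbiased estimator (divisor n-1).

Step 1 — column means:
  mean(X_1) = (4 + 4 + 7 + 2 + 3 + 3) / 6 = 23/6 = 3.8333
  mean(X_2) = (6 + 2 + 2 + 2 + 2 + 3) / 6 = 17/6 = 2.8333

Step 2 — sample covariance S[i,j] = (1/(n-1)) · Σ_k (x_{k,i} - mean_i) · (x_{k,j} - mean_j), with n-1 = 5.
  S[X_1,X_1] = ((0.1667)·(0.1667) + (0.1667)·(0.1667) + (3.1667)·(3.1667) + (-1.8333)·(-1.8333) + (-0.8333)·(-0.8333) + (-0.8333)·(-0.8333)) / 5 = 14.8333/5 = 2.9667
  S[X_1,X_2] = ((0.1667)·(3.1667) + (0.1667)·(-0.8333) + (3.1667)·(-0.8333) + (-1.8333)·(-0.8333) + (-0.8333)·(-0.8333) + (-0.8333)·(0.1667)) / 5 = -0.1667/5 = -0.0333
  S[X_2,X_2] = ((3.1667)·(3.1667) + (-0.8333)·(-0.8333) + (-0.8333)·(-0.8333) + (-0.8333)·(-0.8333) + (-0.8333)·(-0.8333) + (0.1667)·(0.1667)) / 5 = 12.8333/5 = 2.5667

S is symmetric (S[j,i] = S[i,j]). Assembling:

S = [[2.9667, -0.0333],
 [-0.0333, 2.5667]]


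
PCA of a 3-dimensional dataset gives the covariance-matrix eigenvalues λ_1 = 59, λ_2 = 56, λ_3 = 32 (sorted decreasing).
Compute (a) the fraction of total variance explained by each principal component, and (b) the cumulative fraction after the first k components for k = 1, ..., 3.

Step 1 — total variance = trace(Sigma) = Σ λ_i = 59 + 56 + 32 = 147.

Step 2 — fraction explained by component i = λ_i / Σ λ:
  PC1: 59/147 = 0.4014
  PC2: 56/147 = 0.381
  PC3: 32/147 = 0.2177

Step 3 — cumulative fraction after k components = (λ_1 + ... + λ_k) / Σ λ:
  k = 1: 59/147 = 0.4014
  k = 2: (59 + 56)/147 = 115/147 = 0.7823
  k = 3: (59 + 56 + 32)/147 = 147/147 = 1

Summary (fraction, with percent):

explained: PC1 0.4014 (40.14%), PC2 0.381 (38.1%), PC3 0.2177 (21.77%);  cumulative: 0.4014, 0.7823, 1


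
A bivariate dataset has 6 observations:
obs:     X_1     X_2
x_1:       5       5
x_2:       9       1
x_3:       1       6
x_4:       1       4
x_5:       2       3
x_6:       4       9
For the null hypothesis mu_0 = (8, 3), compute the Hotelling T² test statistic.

Step 1 — sample mean vector:
  mean(X_1) = (5 + 9 + 1 + 1 + 2 + 4) / 6 = 22/6 = 3.6667
  mean(X_2) = (5 + 1 + 6 + 4 + 3 + 9) / 6 = 28/6 = 4.6667
  x̄ = (3.6667, 4.6667),  deviation x̄ - mu_0 = (3.6667, 4.6667) - (8, 3) = (-4.3333, 1.6667).

Step 2 — sample covariance matrix, S[i,j] = (1/(n-1)) · Σ_k (x_{k,i} - mean_i) · (x_{k,j} - mean_j), divisor n-1 = 5:
  S[X_1,X_1] = ((1.3333)·(1.3333) + (5.3333)·(5.3333) + (-2.6667)·(-2.6667) + (-2.6667)·(-2.6667) + (-1.6667)·(-1.6667) + (0.3333)·(0.3333)) / 5 = 47.3333/5 = 9.4667
  S[X_1,X_2] = ((1.3333)·(0.3333) + (5.3333)·(-3.6667) + (-2.6667)·(1.3333) + (-2.6667)·(-0.6667) + (-1.6667)·(-1.6667) + (0.3333)·(4.3333)) / 5 = -16.6667/5 = -3.3333
  S[X_2,X_2] = ((0.3333)·(0.3333) + (-3.6667)·(-3.6667) + (1.3333)·(1.3333) + (-0.6667)·(-0.6667) + (-1.6667)·(-1.6667) + (4.3333)·(4.3333)) / 5 = 37.3333/5 = 7.4667
  S = [[9.4667, -3.3333],
 [-3.3333, 7.4667]].

Step 3 — invert S. det(S) = 9.4667·7.4667 - (-3.3333)² = 59.5733.
  S^{-1} = (1/det) · [[d, -b], [-b, a]] = [[0.1253, 0.056],
 [0.056, 0.1589]].

Step 4 — quadratic form (x̄ - mu_0)^T · S^{-1} · (x̄ - mu_0):
  S^{-1} · (x̄ - mu_0) = (-0.4499, 0.0224),
  (x̄ - mu_0)^T · [...] = (-4.3333)·(-0.4499) + (1.6667)·(0.0224) = 1.9867.

Step 5 — scale by n: T² = 6 · 1.9867 = 11.9203.

T² ≈ 11.9203


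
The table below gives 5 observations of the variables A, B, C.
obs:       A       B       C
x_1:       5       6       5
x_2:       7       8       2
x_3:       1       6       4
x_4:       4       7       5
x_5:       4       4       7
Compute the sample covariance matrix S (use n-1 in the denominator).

Step 1 — column means:
  mean(A) = (5 + 7 + 1 + 4 + 4) / 5 = 21/5 = 4.2
  mean(B) = (6 + 8 + 6 + 7 + 4) / 5 = 31/5 = 6.2
  mean(C) = (5 + 2 + 4 + 5 + 7) / 5 = 23/5 = 4.6

Step 2 — sample covariance S[i,j] = (1/(n-1)) · Σ_k (x_{k,i} - mean_i) · (x_{k,j} - mean_j), with n-1 = 4.
  S[A,A] = ((0.8)·(0.8) + (2.8)·(2.8) + (-3.2)·(-3.2) + (-0.2)·(-0.2) + (-0.2)·(-0.2)) / 4 = 18.8/4 = 4.7
  S[A,B] = ((0.8)·(-0.2) + (2.8)·(1.8) + (-3.2)·(-0.2) + (-0.2)·(0.8) + (-0.2)·(-2.2)) / 4 = 5.8/4 = 1.45
  S[A,C] = ((0.8)·(0.4) + (2.8)·(-2.6) + (-3.2)·(-0.6) + (-0.2)·(0.4) + (-0.2)·(2.4)) / 4 = -5.6/4 = -1.4
  S[B,B] = ((-0.2)·(-0.2) + (1.8)·(1.8) + (-0.2)·(-0.2) + (0.8)·(0.8) + (-2.2)·(-2.2)) / 4 = 8.8/4 = 2.2
  S[B,C] = ((-0.2)·(0.4) + (1.8)·(-2.6) + (-0.2)·(-0.6) + (0.8)·(0.4) + (-2.2)·(2.4)) / 4 = -9.6/4 = -2.4
  S[C,C] = ((0.4)·(0.4) + (-2.6)·(-2.6) + (-0.6)·(-0.6) + (0.4)·(0.4) + (2.4)·(2.4)) / 4 = 13.2/4 = 3.3

S is symmetric (S[j,i] = S[i,j]). Assembling:

S = [[4.7, 1.45, -1.4],
 [1.45, 2.2, -2.4],
 [-1.4, -2.4, 3.3]]


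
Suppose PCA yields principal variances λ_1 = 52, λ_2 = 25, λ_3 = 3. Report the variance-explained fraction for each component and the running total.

Step 1 — total variance = trace(Sigma) = Σ λ_i = 52 + 25 + 3 = 80.

Step 2 — fraction explained by component i = λ_i / Σ λ:
  PC1: 52/80 = 0.65
  PC2: 25/80 = 0.3125
  PC3: 3/80 = 0.0375

Step 3 — cumulative fraction after k components = (λ_1 + ... + λ_k) / Σ λ:
  k = 1: 52/80 = 0.65
  k = 2: (52 + 25)/80 = 77/80 = 0.9625
  k = 3: (52 + 25 + 3)/80 = 80/80 = 1

Summary (fraction, with percent):

explained: PC1 0.65 (65%), PC2 0.3125 (31.25%), PC3 0.0375 (3.75%);  cumulative: 0.65, 0.9625, 1
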